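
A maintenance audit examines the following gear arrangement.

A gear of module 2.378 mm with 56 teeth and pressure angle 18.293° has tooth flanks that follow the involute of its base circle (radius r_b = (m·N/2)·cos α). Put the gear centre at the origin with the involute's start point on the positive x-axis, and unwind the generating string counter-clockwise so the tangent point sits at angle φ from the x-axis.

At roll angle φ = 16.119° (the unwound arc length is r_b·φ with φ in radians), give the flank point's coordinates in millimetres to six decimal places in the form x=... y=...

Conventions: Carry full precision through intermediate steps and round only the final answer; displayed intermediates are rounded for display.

recognized (one wheel, involute flank): single-mesh tooth geometry, m = 2.378, N = 56
pitch radius r_p = m·N/2 = 2.378·56/2 = 66.584000
base radius r_b = r_p·cos α = 66.584000·cos 18.293° = 63.219100
roll angle φ = 16.119° = 0.28132962 rad
x = r_b·(cos φ + φ·sin φ) = 65.671596
y = r_b·(sin φ − φ·cos φ) = 0.465513

x=65.671596 y=0.465513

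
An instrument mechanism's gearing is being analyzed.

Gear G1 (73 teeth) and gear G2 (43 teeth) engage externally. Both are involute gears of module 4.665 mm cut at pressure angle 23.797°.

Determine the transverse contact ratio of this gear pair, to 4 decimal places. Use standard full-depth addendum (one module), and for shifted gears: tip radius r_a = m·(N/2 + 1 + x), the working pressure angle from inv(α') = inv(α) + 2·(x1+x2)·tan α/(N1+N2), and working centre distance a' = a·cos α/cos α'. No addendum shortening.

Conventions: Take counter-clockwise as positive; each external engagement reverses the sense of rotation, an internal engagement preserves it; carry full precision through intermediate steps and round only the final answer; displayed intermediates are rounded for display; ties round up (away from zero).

1.5911

single-mesh involute tooth geometry (73T engaging 43T at module 4.665)
base radii: r_b1 = 155.796068, r_b2 = 91.770286
tip radii: r_a1 = 174.937500, r_a2 = 104.962500
no profile shift: α' = α, a' = a
action lengths: √(r_a1²−r_b1²) = 79.565785, √(r_a2²−r_b2²) = 50.944489
base pitch p_b = π·m·cos α = 13.409528
CR = (79.565785 + 50.944489 − 270.570000·sin 23.79700°)/13.409528 = 1.591106
contact ratio ≈ 1.5911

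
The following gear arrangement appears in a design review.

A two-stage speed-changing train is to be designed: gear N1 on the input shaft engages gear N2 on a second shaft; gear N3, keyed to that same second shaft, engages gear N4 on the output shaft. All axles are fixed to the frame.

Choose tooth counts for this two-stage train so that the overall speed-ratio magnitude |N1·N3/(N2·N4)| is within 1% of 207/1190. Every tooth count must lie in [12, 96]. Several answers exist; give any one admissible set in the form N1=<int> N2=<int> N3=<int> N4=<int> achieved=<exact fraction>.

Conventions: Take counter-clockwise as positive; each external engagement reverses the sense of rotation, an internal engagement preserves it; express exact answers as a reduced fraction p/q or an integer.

class = fixed-axis compound train [2-stage, 207/1190 wanted]
target = 207/1190 in lowest terms: an exact hit needs N1·N3 = k·207 and N2·N4 = k·1190 for one integer k, every count in [12, 96]; additionally prefer no 1:1 stage (N1 ≠ N2, N3 ≠ N4)
k = 1: no 1:1-free in-range split of k·207 and k·1190 into factor pairs; take k = 2
k = 2: N1·N3 = 414 = 18·23, N2·N4 = 2380 = 28·85
achieved = 18·23/(28·85) = 207/1190; |achieved − target| = 0 ≤ 207/119000 ✓

N1=18 N2=28 N3=23 N4=85 achieved=207/1190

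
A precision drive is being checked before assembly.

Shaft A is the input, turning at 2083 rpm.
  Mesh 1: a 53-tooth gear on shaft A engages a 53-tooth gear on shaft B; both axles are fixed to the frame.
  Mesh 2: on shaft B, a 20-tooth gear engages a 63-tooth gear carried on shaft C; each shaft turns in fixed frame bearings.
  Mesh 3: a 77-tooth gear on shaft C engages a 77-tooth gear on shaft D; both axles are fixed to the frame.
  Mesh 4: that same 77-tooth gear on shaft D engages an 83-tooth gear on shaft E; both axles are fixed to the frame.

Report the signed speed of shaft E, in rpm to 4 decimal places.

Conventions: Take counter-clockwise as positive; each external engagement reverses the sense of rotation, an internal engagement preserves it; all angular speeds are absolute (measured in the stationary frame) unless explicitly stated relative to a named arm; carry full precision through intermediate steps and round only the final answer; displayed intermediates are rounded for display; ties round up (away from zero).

+613.4672 rpm

4-mesh fixed-axis compound train (all bearings frame-fixed)
mesh 1 [53T→53T]: ω = 2083.0000×53/53 = 2083.0000 rpm, sense flips to −
mesh 2 [20T→63T]: ω = 2083.0000×20/63 = 661.2698 rpm, sense flips to +
mesh 3 [77T→77T]: ω = 661.2698×77/77 = 661.2698 rpm, sense flips to −
mesh 4 [77T→83T]: ω = 661.2698×77/83 = 613.4672 rpm, sense flips to +
signed output speed = +613.4672 rpm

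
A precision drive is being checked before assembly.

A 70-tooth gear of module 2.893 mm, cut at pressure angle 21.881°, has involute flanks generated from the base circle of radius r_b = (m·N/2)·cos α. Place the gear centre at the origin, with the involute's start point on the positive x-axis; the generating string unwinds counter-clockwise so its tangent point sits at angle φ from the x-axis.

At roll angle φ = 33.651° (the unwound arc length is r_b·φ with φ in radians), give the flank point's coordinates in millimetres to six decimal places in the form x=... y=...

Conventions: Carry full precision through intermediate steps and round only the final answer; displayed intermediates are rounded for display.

class = single-mesh tooth geometry [base-circle involute, m = 2.893, 70T]
pitch radius r_p = m·N/2 = 2.893·70/2 = 101.255000
base radius r_b = r_p·cos α = 101.255000·cos 21.881° = 93.960579
roll angle φ = 33.651° = 0.58732075 rad
x = r_b·(cos φ + φ·sin φ) = 108.795260
y = r_b·(sin φ − φ·cos φ) = 6.129077

x=108.795260 y=6.129077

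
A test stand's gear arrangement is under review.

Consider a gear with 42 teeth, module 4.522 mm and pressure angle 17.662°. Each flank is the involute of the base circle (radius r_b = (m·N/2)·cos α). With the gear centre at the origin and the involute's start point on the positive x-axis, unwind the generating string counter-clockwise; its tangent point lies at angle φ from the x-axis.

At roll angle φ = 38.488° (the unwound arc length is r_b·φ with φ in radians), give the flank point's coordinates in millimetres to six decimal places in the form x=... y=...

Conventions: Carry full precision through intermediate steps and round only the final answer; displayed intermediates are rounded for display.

topology: single-mesh involute geometry — m = 4.522, N = 42
pitch radius r_p = m·N/2 = 4.522·42/2 = 94.962000
base radius r_b = r_p·cos α = 94.962000·cos 17.662° = 90.485768
roll angle φ = 38.488° = 0.67174232 rad
x = r_b·(cos φ + φ·sin φ) = 108.655114
y = r_b·(sin φ − φ·cos φ) = 8.736593

x=108.655114 y=8.736593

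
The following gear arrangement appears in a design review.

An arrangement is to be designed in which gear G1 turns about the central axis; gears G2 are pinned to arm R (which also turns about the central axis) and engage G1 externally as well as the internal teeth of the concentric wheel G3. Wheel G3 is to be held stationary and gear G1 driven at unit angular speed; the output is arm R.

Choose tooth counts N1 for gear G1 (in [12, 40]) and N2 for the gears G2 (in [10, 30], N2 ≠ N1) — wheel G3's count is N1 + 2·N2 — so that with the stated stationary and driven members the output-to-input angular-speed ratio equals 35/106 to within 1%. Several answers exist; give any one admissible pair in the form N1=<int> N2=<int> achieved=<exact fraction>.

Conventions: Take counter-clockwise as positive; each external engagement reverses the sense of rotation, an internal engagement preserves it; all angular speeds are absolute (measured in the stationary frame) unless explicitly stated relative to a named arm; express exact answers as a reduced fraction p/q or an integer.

N1=35 N2=18 achieved=35/106

design class (target 35/106): planetary set
Willis with ω_ring = 0: ω_arm/ω_sun = N1/(N1+N3); set equal to 35/106  ⇒  N3/N1 = 1/(35/106) − 1 = 71/35
N3 = N1 + 2·N2  ⇒  N2/N1 = (N3/N1 − 1)/2 = (71/35 − 1)/2 = 18/35
smallest multiple with N1 ≥ 12 and N2 ≥ 10: k = 1  ⇒  N1 = 1·35 = 35, N2 = 1·18 = 18 (N1 ≤ 40, N2 ≤ 30, N2 ≠ N1 ✓), N3 = 35 + 2·18 = 71
check: N1/(N1+N3) with N1 = 35, N3 = 71 gives 35/106; |achieved − target| = 0 ≤ 7/2120 ✓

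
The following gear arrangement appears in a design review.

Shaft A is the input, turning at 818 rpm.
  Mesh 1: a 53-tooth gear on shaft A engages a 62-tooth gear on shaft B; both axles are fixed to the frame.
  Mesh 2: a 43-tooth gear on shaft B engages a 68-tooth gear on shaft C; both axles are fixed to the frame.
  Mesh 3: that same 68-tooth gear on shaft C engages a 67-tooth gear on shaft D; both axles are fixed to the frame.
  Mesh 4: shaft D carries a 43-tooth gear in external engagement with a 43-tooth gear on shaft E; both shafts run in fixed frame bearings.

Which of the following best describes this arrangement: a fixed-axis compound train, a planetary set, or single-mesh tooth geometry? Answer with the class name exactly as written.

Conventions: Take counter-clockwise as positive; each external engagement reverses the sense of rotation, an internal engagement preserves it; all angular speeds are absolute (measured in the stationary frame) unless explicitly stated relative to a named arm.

fixed-axis compound train

topology: fixed-axis compound train — 4 meshes, A→E
classification: fixed-axis compound train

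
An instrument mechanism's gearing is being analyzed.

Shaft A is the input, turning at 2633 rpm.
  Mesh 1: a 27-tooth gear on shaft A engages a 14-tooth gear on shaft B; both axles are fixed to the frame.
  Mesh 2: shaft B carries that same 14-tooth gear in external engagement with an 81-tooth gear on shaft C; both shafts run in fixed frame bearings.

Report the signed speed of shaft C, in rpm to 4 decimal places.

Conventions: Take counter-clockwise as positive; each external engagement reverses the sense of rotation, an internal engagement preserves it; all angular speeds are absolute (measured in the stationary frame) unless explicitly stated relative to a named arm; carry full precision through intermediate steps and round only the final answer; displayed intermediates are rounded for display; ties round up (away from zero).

+877.6667 rpm

recognized (3 fixed axles, 2 meshes): fixed-axis compound train
mesh 1 [27T→14T]: ω = 2633.0000×27/14 = 5077.9286 rpm, sense flips to −
mesh 2 [14T→81T]: ω = 5077.9286×14/81 = 877.6667 rpm, sense flips to +
signed output speed = +877.6667 rpm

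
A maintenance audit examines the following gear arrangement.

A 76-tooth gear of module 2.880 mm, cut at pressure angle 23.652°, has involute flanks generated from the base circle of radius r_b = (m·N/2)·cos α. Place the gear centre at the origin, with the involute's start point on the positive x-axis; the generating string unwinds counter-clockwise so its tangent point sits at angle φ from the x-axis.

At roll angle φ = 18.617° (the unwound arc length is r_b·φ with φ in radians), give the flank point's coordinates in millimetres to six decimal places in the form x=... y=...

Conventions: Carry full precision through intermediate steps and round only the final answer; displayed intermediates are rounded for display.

x=105.400014 y=1.134276

topology: single-mesh involute geometry — m = 2.880, N = 76
pitch radius r_p = m·N/2 = 2.880·76/2 = 109.440000
base radius r_b = r_p·cos α = 109.440000·cos 23.652° = 100.246931
roll angle φ = 18.617° = 0.32492795 rad
x = r_b·(cos φ + φ·sin φ) = 105.400014
y = r_b·(sin φ − φ·cos φ) = 1.134276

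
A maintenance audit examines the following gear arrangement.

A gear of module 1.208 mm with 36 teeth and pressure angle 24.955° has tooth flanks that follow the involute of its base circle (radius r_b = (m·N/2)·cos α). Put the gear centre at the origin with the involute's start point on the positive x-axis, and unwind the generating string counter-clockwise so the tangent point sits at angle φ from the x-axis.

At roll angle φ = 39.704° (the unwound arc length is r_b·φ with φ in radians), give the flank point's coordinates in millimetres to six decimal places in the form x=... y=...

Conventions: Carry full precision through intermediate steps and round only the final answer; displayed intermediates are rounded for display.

x=23.894044 y=2.083472

recognized (one wheel, involute flank): single-mesh tooth geometry, m = 1.208, N = 36
pitch radius r_p = m·N/2 = 1.208·36/2 = 21.744000
base radius r_b = r_p·cos α = 21.744000·cos 24.955° = 19.713968
roll angle φ = 39.704° = 0.69296553 rad
x = r_b·(cos φ + φ·sin φ) = 23.894044
y = r_b·(sin φ − φ·cos φ) = 2.083472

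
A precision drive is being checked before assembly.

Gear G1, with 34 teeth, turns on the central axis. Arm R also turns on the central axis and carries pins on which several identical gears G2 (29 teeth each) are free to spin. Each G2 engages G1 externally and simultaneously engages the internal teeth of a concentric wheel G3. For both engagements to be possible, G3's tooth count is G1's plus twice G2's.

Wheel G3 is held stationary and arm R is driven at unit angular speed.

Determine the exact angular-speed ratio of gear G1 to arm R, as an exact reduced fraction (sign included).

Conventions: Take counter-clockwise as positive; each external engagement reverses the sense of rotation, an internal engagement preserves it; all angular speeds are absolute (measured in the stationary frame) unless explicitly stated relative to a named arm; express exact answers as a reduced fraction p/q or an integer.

class = planetary set [G3 = 34+2·29 = 92; Willis about the carrier]
ring teeth: 34 + 2·29 = 92
34(ω_sun−ω_arm) = −92(ω_ring−ω_arm),  ω_ring = 0, ω_arm = 1
ω_sun = 1 − (92/34)(0−1) = 63/17
ω_out/ω_in = 63/17

63/17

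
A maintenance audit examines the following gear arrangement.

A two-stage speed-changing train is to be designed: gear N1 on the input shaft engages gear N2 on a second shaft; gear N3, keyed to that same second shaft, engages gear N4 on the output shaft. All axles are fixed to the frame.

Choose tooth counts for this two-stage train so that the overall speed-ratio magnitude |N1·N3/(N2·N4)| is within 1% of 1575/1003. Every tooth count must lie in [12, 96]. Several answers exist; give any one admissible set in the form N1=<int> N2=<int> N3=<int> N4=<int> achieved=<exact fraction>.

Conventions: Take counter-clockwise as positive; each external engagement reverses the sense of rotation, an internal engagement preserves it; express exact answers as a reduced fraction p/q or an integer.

topology: fixed-axis compound train — 2 stages, target 1575/1003
target = 1575/1003 in lowest terms: an exact hit needs N1·N3 = k·1575 and N2·N4 = k·1003 for one integer k, every count in [12, 96]; additionally prefer no 1:1 stage (N1 ≠ N2, N3 ≠ N4)
k = 1: N1·N3 = 1575 = 21·75, N2·N4 = 1003 = 17·59
achieved = 21·75/(17·59) = 1575/1003; |achieved − target| = 0 ≤ 63/4012 ✓

N1=21 N2=17 N3=75 N4=59 achieved=1575/1003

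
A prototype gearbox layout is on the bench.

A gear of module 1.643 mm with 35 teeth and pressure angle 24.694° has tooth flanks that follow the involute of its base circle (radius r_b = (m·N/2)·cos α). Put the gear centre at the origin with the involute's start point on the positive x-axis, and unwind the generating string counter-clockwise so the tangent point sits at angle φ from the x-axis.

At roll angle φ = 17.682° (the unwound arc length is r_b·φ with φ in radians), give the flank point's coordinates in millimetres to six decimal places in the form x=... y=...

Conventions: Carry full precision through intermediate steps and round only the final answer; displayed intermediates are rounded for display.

x=27.337655 y=0.253506

class = single-mesh tooth geometry [base-circle involute, m = 1.643, 35T]
pitch radius r_p = m·N/2 = 1.643·35/2 = 28.752500
base radius r_b = r_p·cos α = 28.752500·cos 24.694° = 26.123139
roll angle φ = 17.682° = 0.30860912 rad
x = r_b·(cos φ + φ·sin φ) = 27.337655
y = r_b·(sin φ − φ·cos φ) = 0.253506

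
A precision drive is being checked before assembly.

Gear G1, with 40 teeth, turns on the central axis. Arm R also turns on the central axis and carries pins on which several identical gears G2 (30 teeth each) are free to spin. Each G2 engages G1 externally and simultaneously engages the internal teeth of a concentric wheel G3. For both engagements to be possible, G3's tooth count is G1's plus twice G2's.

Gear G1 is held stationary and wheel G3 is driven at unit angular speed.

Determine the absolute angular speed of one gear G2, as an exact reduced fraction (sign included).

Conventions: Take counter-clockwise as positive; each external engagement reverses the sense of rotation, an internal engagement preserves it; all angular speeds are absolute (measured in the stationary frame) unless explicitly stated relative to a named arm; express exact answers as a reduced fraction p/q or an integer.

topology: planetary set — G1 40T / G2 30T / G3 100T, arm = carrier (Willis)
ring teeth: 40 + 2·30 = 100
40(ω_sun−ω_arm) = −100(ω_ring−ω_arm),  ω_sun = 0, ω_ring = 1
40(0−ω_arm) = −100(1−ω_arm)  ⇒  140·ω_arm = 100  ⇒  ω_arm = 5/7
sun–planet mesh: 40·(0−5/7) = −30·(ω_p−ω_arm)  ⇒  ω_p−ω_arm = 20/21
ω_p = 5/7 + 20/21 = 5/3
exact speed ratio = 5/3

5/3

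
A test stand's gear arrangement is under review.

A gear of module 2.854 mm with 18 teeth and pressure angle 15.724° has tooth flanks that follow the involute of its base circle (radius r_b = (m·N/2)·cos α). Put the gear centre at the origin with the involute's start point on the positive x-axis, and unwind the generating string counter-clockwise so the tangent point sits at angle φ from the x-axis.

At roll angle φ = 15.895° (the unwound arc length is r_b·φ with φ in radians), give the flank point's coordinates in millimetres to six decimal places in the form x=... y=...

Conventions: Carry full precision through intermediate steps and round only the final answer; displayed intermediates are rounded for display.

x=25.657992 y=0.174614

class = single-mesh tooth geometry [base-circle involute, m = 2.854, 18T]
pitch radius r_p = m·N/2 = 2.854·18/2 = 25.686000
base radius r_b = r_p·cos α = 25.686000·cos 15.724° = 24.724787
roll angle φ = 15.895° = 0.27742008 rad
x = r_b·(cos φ + φ·sin φ) = 25.657992
y = r_b·(sin φ − φ·cos φ) = 0.174614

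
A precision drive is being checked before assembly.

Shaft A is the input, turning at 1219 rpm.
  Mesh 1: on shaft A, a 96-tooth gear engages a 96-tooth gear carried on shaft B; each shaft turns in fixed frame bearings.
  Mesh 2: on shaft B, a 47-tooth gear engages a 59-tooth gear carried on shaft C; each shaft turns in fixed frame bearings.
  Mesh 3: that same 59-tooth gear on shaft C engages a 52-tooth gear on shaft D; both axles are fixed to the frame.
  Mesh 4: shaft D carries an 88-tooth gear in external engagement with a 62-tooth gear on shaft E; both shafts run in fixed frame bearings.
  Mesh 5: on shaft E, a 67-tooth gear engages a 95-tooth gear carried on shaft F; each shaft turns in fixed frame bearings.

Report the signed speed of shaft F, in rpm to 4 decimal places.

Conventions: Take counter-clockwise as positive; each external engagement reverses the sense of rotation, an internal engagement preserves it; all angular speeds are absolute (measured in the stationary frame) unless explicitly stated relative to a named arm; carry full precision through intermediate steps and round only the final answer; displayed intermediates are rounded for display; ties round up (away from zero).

class = fixed-axis compound train [5 meshes; 5 ratios multiply, 5 sense flips]
mesh 1 [96T→96T]: ω = 1219.0000×96/96 = 1219.0000 rpm, sense flips to −
mesh 2 [47T→59T]: ω = 1219.0000×47/59 = 971.0678 rpm, sense flips to +
mesh 3 [59T→52T]: ω = 971.0678×59/52 = 1101.7885 rpm, sense flips to −
mesh 4 [88T→62T]: ω = 1101.7885×88/62 = 1563.8288 rpm, sense flips to +
mesh 5 [67T→95T]: ω = 1563.8288×67/95 = 1102.9108 rpm, sense flips to −
signed output speed = -1102.9108 rpm

-1102.9108 rpm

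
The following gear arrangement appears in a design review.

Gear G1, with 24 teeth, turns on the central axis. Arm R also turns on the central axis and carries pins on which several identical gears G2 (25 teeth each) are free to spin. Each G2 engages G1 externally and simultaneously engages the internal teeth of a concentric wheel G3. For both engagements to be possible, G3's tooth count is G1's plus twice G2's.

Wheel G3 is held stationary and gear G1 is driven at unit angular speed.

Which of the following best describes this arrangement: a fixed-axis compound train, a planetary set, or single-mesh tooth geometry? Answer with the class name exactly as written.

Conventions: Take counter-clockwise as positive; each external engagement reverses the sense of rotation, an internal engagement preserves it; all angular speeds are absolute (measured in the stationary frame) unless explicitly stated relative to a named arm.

topology: planetary set — G1 24T / G2 25T / G3 74T, arm = carrier (Willis)
classification: planetary set

planetary set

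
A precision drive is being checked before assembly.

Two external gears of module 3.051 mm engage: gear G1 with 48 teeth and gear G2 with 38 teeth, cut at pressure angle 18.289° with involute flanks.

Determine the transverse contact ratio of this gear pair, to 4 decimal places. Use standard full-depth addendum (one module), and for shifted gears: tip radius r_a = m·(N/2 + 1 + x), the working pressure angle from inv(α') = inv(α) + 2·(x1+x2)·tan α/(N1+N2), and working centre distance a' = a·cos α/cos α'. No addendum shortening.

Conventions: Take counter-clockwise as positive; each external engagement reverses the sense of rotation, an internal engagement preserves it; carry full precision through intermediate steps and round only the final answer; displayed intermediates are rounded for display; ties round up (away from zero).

1.8179

class = single-mesh tooth geometry [involute pair 48T × 38T, m = 3.051]
base radii: r_b1 = 69.525144, r_b2 = 55.040739
tip radii: r_a1 = 76.275000, r_a2 = 61.020000
no profile shift: α' = α, a' = a
action lengths: √(r_a1²−r_b1²) = 31.370846, √(r_a2²−r_b2²) = 26.343072
base pitch p_b = π·m·cos α = 9.100820
CR = (31.370846 + 26.343072 − 131.193000·sin 18.28900°)/9.100820 = 1.817882
contact ratio ≈ 1.8179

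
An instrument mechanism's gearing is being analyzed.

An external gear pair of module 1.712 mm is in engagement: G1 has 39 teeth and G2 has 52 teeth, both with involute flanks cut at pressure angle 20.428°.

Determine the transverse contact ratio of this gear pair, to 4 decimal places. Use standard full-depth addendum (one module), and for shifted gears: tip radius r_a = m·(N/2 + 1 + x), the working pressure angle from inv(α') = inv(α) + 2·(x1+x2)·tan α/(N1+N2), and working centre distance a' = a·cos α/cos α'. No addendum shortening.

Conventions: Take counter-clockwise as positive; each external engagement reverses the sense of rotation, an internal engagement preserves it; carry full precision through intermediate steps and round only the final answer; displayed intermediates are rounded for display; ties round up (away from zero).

1.7134

recognized (one external pair, fixed centres): single-mesh tooth geometry, m = 1.712, N1 = 39, N2 = 52
base radii: r_b1 = 31.284531, r_b2 = 41.712709
tip radii: r_a1 = 35.096000, r_a2 = 46.224000
no profile shift: α' = α, a' = a
action lengths: √(r_a1²−r_b1²) = 15.906203, √(r_a2²−r_b2²) = 19.917533
base pitch p_b = π·m·cos α = 5.040167
CR = (15.906203 + 19.917533 − 77.896000·sin 20.42800°)/5.040167 = 1.713374
contact ratio ≈ 1.7134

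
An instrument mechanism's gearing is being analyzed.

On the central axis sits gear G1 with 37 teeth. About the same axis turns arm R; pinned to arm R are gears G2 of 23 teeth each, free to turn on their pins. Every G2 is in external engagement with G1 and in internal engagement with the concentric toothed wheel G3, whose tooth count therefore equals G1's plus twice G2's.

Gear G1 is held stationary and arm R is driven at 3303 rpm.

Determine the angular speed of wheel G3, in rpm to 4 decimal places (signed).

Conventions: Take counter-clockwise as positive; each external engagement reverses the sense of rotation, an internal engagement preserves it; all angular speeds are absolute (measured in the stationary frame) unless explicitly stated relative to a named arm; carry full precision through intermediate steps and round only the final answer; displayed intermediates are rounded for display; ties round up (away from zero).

recognized (axles ride arm R): planetary set, 37/23/83 teeth
normalise by the input: solve with ω_arm = 1, then scale by 3303 rpm
ring teeth: 37 + 2·23 = 83
37(ω_sun−ω_arm) = −83(ω_ring−ω_arm),  ω_sun = 0, ω_arm = 1
ω_ring = 1 − (37/83)(0−1) = 120/83
scale: ω_ring = 120/83 × 3303 rpm = +4775.4217 rpm

+4775.4217 rpm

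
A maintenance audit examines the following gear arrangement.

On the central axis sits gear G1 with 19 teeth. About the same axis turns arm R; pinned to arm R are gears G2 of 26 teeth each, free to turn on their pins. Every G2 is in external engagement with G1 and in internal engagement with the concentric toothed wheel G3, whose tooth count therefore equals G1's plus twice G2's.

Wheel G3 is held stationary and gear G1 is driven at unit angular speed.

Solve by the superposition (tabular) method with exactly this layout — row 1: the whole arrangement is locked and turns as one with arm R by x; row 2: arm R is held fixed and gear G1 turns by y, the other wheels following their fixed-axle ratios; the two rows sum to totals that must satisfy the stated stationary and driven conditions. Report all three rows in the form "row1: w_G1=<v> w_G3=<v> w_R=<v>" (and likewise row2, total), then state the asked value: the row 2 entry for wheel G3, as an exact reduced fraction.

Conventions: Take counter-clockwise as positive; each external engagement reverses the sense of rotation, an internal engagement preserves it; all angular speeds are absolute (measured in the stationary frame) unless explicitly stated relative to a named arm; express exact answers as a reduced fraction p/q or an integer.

planetary set (19T centre, 26T on arm, 71T internal) — Willis relation
row 1 (train locked, turned with arm): all members turn x
row 2: sun turns y, ring = −(19/71)·y, arm 0
boundary: total ω_ring = x − (19/71)·y = 0 and total ω_sun = x + y = 1  ⇒  y = 71/90, x = 19/90
row 2 ring = −(19/71)·71/90 = -19/90
totals (row 1 + row 2): sun 19/90 + 71/90 = 1, ring 19/90 + (-19/90) = 0, arm 19/90 + 0 = 19/90
asked cell (row2, ring) = -19/90

row1: w_G1=19/90 w_G3=19/90 w_R=19/90
row2: w_G1=71/90 w_G3=-19/90 w_R=0
total: w_G1=1 w_G3=0 w_R=19/90
asked value: -19/90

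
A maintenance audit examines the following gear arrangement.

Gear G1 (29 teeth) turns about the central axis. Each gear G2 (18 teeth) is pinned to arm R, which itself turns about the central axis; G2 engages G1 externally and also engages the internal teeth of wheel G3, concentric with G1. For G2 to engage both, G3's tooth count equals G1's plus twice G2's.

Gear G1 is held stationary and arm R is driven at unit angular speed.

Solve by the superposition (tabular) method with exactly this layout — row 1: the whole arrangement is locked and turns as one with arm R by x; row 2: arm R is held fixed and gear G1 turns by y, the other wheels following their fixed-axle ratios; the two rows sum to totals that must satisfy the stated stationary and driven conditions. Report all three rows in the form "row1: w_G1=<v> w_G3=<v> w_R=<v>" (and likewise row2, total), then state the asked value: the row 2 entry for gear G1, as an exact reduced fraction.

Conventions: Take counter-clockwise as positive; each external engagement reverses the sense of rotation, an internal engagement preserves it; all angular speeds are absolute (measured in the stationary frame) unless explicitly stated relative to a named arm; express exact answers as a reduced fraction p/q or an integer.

class = planetary set [G3 = 29+2·18 = 65; Willis about the carrier]
row 1 (train locked, turned with arm): all members turn x
row 2: sun turns y, ring = −(29/65)·y, arm 0
boundary: total ω_sun = x + y = 0 and total ω_arm = x = 1  ⇒  y = -1, x = 1
row 2 ring = −(29/65)·(-1) = 29/65
totals (row 1 + row 2): sun 1 + (-1) = 0, ring 1 + 29/65 = 94/65, arm 1 + 0 = 1
asked cell (row2, sun) = -1

row1: w_G1=1 w_G3=1 w_R=1
row2: w_G1=-1 w_G3=29/65 w_R=0
total: w_G1=0 w_G3=94/65 w_R=1
asked value: -1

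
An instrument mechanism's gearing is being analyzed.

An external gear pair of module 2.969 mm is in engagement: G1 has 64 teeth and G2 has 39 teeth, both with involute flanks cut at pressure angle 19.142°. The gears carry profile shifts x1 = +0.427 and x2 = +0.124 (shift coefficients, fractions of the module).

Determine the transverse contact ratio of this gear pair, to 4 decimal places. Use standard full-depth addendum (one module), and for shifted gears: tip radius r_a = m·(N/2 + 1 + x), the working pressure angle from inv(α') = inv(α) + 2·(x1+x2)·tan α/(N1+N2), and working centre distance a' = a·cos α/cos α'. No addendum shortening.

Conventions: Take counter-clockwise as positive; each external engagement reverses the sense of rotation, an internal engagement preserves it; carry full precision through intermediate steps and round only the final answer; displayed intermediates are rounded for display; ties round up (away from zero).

single-mesh involute tooth geometry (64T engaging 39T at module 2.969)
base radii: r_b1 = 89.754893, r_b2 = 54.694388
tip radii: r_a1 = 99.244763, r_a2 = 61.232656
inv(α') = inv(19.142°) + 2·(+0.427+0.124)·tan α/(64+39) = 0.01672492  ⇒  α' = 20.75584°
a' = a·cos α / cos α' = 152.9035·cos 19.142°/cos 20.75584° = 154.474838
action lengths: √(r_a1²−r_b1²) = 42.350704, √(r_a2²−r_b2²) = 27.531111
base pitch p_b = π·m·cos α = 8.811666
CR = (42.350704 + 27.531111 − 154.474838·sin 20.75584°)/8.811666 = 1.717954
contact ratio ≈ 1.7180

1.7180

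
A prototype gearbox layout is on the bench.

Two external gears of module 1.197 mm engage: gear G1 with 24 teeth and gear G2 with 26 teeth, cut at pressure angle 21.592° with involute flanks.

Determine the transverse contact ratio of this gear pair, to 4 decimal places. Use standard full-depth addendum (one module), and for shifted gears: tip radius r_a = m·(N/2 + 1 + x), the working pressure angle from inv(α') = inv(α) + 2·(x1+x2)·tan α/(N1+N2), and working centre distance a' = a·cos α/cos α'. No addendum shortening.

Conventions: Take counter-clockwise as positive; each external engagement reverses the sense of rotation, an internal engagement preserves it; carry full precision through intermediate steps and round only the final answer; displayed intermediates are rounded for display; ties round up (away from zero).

single-mesh involute tooth geometry (24T engaging 26T at module 1.197)
base radii: r_b1 = 13.356048, r_b2 = 14.469052
tip radii: r_a1 = 15.561000, r_a2 = 16.758000
no profile shift: α' = α, a' = a
action lengths: √(r_a1²−r_b1²) = 7.985031, √(r_a2²−r_b2²) = 8.454414
base pitch p_b = π·m·cos α = 3.496605
CR = (7.985031 + 8.454414 − 29.925000·sin 21.59200°)/3.496605 = 1.552135
contact ratio ≈ 1.5521

1.5521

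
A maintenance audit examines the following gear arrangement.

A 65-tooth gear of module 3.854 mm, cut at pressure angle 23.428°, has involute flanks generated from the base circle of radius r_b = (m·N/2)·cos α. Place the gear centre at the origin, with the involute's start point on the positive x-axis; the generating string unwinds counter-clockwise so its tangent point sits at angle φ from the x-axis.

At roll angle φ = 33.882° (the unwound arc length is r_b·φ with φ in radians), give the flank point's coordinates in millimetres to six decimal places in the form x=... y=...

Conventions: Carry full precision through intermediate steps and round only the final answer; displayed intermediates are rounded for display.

x=133.301264 y=7.648634

class = single-mesh tooth geometry [base-circle involute, m = 3.854, 65T]
pitch radius r_p = m·N/2 = 3.854·65/2 = 125.255000
base radius r_b = r_p·cos α = 125.255000·cos 23.428° = 114.929032
roll angle φ = 33.882° = 0.59135246 rad
x = r_b·(cos φ + φ·sin φ) = 133.301264
y = r_b·(sin φ − φ·cos φ) = 7.648634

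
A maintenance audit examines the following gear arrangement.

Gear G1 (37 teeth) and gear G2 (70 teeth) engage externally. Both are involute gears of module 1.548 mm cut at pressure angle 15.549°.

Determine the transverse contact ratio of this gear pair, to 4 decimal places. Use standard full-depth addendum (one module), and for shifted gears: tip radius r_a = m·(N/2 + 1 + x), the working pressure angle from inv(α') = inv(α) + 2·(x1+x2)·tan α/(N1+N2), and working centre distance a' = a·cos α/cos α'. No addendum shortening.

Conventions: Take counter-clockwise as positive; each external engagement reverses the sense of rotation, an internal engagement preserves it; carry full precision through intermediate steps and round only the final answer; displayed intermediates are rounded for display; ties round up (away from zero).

2.0421

topology: single-mesh involute geometry — m = 1.548, 37T/70T pair
base radii: r_b1 = 27.589894, r_b2 = 52.197096
tip radii: r_a1 = 30.186000, r_a2 = 55.728000
no profile shift: α' = α, a' = a
action lengths: √(r_a1²−r_b1²) = 12.247137, √(r_a2²−r_b2²) = 19.521094
base pitch p_b = π·m·cos α = 4.685200
CR = (12.247137 + 19.521094 − 82.818000·sin 15.54900°)/4.685200 = 2.042141
contact ratio ≈ 2.0421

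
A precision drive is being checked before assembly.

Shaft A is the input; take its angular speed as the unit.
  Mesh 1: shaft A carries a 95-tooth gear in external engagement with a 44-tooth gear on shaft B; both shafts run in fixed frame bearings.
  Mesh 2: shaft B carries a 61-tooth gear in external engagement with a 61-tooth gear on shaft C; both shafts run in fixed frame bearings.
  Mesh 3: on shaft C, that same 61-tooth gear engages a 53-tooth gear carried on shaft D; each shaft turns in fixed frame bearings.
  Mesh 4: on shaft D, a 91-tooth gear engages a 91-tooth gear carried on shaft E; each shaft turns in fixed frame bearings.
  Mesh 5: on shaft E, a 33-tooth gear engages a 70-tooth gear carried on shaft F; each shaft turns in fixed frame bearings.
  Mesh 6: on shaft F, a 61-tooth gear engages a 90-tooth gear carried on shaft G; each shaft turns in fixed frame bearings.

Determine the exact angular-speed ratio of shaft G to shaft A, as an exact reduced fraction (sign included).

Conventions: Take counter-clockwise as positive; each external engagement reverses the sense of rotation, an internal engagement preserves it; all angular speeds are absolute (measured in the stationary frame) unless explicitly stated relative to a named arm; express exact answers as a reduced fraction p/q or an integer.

70699/89040

class = fixed-axis compound train [6 meshes; 6 ratios multiply, 6 sense flips]
mesh 1 [95T→44T]: running ratio 95/44, sense −
mesh 2 [61T→61T]: running ratio 95/44, sense +
mesh 3 [61T→53T]: running ratio 5795/2332, sense −
mesh 4 [91T→91T]: running ratio 5795/2332, sense +
mesh 5 [33T→70T]: running ratio 3477/2968, sense −
mesh 6 [61T→90T]: running ratio 70699/89040, sense +
ω_out/ω_in = 70699/89040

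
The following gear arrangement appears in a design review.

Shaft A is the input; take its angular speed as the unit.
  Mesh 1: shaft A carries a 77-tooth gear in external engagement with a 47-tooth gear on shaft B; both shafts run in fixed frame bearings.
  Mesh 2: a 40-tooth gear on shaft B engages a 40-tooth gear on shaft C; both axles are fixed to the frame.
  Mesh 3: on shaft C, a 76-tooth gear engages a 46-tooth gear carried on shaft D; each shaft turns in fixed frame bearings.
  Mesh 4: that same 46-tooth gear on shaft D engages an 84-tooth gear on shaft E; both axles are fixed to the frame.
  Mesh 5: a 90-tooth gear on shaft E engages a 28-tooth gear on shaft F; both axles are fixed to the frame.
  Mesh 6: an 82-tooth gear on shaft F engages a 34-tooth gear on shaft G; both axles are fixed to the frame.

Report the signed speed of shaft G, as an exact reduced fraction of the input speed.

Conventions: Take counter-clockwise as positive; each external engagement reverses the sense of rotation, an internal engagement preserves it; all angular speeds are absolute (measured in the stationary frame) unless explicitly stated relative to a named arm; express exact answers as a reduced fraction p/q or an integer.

6-mesh fixed-axis compound train (all bearings frame-fixed)
mesh 1 [77T→47T]: |ω|/ω_in = 1×77/47 = 77/47, sense flips to −
mesh 2 [40T→40T]: |ω|/ω_in = (77/47)×40/40 = 77/47, sense flips to +
mesh 3 [76T→46T]: |ω|/ω_in = (77/47)×76/46 = 2926/1081, sense flips to −
mesh 4 [46T→84T]: |ω|/ω_in = (2926/1081)×46/84 = 209/141, sense flips to +
mesh 5 [90T→28T]: |ω|/ω_in = (209/141)×90/28 = 3135/658, sense flips to −
mesh 6 [82T→34T]: |ω|/ω_in = (3135/658)×82/34 = 128535/11186, sense flips to +
signed output speed (× input speed) = 128535/11186

128535/11186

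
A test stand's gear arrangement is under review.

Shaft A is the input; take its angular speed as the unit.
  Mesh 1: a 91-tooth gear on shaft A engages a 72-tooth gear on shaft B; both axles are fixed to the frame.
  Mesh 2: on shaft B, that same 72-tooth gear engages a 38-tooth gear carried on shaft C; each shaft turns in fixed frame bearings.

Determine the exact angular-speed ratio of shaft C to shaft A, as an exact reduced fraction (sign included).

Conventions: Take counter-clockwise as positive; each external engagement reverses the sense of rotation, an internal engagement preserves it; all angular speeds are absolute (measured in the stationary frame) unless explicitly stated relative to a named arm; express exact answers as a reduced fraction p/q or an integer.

class = fixed-axis compound train [2 meshes; 2 ratios multiply, 2 sense flips]
mesh 1 [91T→72T]: running ratio 91/72, sense −
mesh 2 [72T→38T]: running ratio 91/38, sense +
ω_out/ω_in = 91/38

91/38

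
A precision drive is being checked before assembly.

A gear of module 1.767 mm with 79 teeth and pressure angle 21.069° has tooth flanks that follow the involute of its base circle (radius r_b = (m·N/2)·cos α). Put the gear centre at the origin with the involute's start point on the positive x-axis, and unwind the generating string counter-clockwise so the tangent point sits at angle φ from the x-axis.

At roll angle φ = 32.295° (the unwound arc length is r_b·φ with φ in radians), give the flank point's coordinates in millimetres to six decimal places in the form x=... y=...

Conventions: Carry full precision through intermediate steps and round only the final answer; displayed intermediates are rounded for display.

x=74.669276 y=3.765650

recognized (one wheel, involute flank): single-mesh tooth geometry, m = 1.767, N = 79
pitch radius r_p = m·N/2 = 1.767·79/2 = 69.796500
base radius r_b = r_p·cos α = 69.796500·cos 21.069° = 65.130477
roll angle φ = 32.295° = 0.56365408 rad
x = r_b·(cos φ + φ·sin φ) = 74.669276
y = r_b·(sin φ − φ·cos φ) = 3.765650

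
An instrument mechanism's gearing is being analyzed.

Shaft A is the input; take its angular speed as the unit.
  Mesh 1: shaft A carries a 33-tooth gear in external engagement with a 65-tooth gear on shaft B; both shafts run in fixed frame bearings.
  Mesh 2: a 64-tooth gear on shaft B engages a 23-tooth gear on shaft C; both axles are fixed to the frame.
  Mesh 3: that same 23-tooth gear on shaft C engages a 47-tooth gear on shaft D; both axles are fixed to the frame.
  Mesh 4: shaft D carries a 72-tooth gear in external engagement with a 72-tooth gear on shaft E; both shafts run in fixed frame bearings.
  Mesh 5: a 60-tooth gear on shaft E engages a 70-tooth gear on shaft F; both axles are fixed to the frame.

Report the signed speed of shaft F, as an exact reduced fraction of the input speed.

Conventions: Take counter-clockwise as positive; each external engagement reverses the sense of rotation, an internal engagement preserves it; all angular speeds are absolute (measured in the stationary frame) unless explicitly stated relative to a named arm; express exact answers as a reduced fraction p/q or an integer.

-12672/21385

5-mesh fixed-axis compound train (all bearings frame-fixed)
mesh 1 [33T→65T]: |ω|/ω_in = 1×33/65 = 33/65, sense flips to −
mesh 2 [64T→23T]: |ω|/ω_in = (33/65)×64/23 = 2112/1495, sense flips to +
mesh 3 [23T→47T]: |ω|/ω_in = (2112/1495)×23/47 = 2112/3055, sense flips to −
mesh 4 [72T→72T]: |ω|/ω_in = (2112/3055)×72/72 = 2112/3055, sense flips to +
mesh 5 [60T→70T]: |ω|/ω_in = (2112/3055)×60/70 = 12672/21385, sense flips to −
signed output speed (× input speed) = -12672/21385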